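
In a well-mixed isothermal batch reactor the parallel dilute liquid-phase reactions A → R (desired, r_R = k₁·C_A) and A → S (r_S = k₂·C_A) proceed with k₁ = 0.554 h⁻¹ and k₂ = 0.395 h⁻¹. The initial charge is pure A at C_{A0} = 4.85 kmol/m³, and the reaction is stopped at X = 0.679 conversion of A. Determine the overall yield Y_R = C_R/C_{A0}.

0.396

C_A = C_{A0}(1−X) = 1.557 kmol/m³.
Both paths are first order in A, so the instantaneous fraction to R is constant: dC_R/d(−C_A) = k₁/(k₁+k₂) = 0.5838.
C_R = 0.5838·(C_{A0}−C_A) = 0.5838×3.293 = 1.92 kmol/m³.
Y_R = C_R/C_{A0} = 1.922/4.85 = 0.396.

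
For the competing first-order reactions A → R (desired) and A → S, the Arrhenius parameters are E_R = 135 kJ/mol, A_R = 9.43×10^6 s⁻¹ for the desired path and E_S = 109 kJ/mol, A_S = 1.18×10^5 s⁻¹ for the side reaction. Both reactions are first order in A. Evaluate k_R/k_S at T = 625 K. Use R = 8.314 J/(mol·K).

Since both paths have the same order in A, the concentration cancels and S_{R/S} = k_R/k_S = (A_R/A_S)·exp[(E_S−E_R)/(RT)].
(E_S−E_R)/(RT) = (109−135)×10³/(8.314×625) = -26000/5196 = -5.004.
k_R/k_S = (9.43×10^6/1.18×10^5)·exp(-5.004) = 79.92 × 0.006714 = 0.537.
Since E_R > E_S, raising the temperature improves selectivity toward R.

0.537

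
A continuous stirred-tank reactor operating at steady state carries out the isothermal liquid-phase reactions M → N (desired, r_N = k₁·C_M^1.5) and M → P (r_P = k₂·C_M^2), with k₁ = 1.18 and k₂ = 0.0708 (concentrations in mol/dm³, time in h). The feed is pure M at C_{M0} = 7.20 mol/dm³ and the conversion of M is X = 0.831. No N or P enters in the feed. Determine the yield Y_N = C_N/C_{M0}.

Exit C_M = C_{M0}(1−X) = 7.20×0.169 = 1.217 mol/dm³.
In a CSTR the entire volume is at exit conditions, so r_N = 1.18×1.217^1.5 = 1.584 and r_P = 0.0708×1.217^2 = 0.1048.
Fraction of consumed M going to N: r_N/(r_N+r_P) = 0.9379.
C_N = 0.9379·C_{M0}·X = 0.9379×7.20×0.831 = 5.61 mol/dm³; Y_N = C_N/C_{M0} = 0.779.

0.779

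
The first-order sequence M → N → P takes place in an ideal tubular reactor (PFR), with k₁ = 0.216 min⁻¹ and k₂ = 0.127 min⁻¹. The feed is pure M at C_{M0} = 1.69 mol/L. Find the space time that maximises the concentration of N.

5.97 min

Setting dC_N/dτ = 0 gives τ_opt = ln(k₂/k₁)/(k₂−k₁).
= ln(0.127/0.216)/(0.127−0.216) = ln(0.5880)/-0.08900 = -0.5311/-0.08900 = 5.97 min.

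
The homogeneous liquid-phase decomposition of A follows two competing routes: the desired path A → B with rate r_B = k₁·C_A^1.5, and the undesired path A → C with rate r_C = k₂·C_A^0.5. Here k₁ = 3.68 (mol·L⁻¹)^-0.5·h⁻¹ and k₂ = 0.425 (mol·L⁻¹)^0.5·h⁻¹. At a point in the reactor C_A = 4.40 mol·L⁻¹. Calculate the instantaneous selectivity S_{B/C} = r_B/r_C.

38.1

S_{B/C} = r_B/r_C = (k₁·C_A^1.5)/(k₂·C_A^0.5) = (k₁/k₂)·C_A.
= (3.68×4.400^1.5) / (0.425×4.400^0.5) = 33.96/0.8915 = 38.1.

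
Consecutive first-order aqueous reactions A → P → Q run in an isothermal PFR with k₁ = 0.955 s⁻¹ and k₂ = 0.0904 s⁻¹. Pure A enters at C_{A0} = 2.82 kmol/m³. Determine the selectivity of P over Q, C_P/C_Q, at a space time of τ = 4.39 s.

2.80

Solving the coupled first-order balances gives C_P(τ) = [k₁/(k₂−k₁)]·C_{A0}·(e^(−k₁τ) − e^(−k₂τ)).
e^(−k₁τ) = e^(−0.955×4.39) = e^(−4.192) = 0.01511; e^(−k₂τ) = e^(−0.3969) = 0.6724.
C_P = 0.955×2.82/(0.0904−0.955) × (0.01511−0.6724) = (-3.115)×(-0.6573) = 2.047 kmol/m³.
C_A = C_{A0}e^(−k₁τ) = 0.04261 kmol/m³, so C_Q = C_{A0}−C_A−C_P = 0.7299 kmol/m³; C_P/C_Q = 2.80.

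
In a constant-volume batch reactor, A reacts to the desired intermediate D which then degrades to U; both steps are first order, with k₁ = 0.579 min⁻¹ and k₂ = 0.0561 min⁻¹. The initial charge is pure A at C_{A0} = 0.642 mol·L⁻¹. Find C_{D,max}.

0.500 mol·L⁻¹

Evaluating C_D at t_opt = ln(k₂/k₁)/(k₂−k₁) gives C_{D,max}/C_{A0} = (k₁/k₂)^[k₂/(k₂−k₁)].
= (0.579/0.0561)^(0.0561/(0.0561−0.579)) = (10.32)^(-0.1073) = 0.7785.
C_{D,max} = 0.7785×0.642 = 0.500 mol·L⁻¹.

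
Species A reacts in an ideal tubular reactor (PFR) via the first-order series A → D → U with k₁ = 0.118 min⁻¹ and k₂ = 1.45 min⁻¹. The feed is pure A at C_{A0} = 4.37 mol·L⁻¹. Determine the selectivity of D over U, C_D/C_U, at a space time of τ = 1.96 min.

Solving the coupled first-order balances gives C_D(τ) = [k₁/(k₂−k₁)]·C_{A0}·(e^(−k₁τ) − e^(−k₂τ)).
e^(−k₁τ) = e^(−0.118×1.96) = e^(−0.2313) = 0.7935; e^(−k₂τ) = e^(−2.842) = 0.05831.
C_D = 0.118×4.37/(1.45−0.118) × (0.7935−0.05831) = 0.3871×0.7352 = 0.2846 mol·L⁻¹.
C_A = C_{A0}e^(−k₁τ) = 3.468 mol·L⁻¹, so C_U = C_{A0}−C_A−C_D = 0.6177 mol·L⁻¹; C_D/C_U = 0.461.

0.461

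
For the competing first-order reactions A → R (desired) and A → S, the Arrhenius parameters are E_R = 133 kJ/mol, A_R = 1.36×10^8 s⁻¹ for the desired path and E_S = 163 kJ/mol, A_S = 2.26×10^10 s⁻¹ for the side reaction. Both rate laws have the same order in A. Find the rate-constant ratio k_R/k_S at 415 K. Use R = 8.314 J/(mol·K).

35.9

Since both paths have the same order in A, the concentration cancels and S_{R/S} = k_R/k_S = (A_R/A_S)·exp[(E_S−E_R)/(RT)].
(E_S−E_R)/(RT) = (163−133)×10³/(8.314×415) = 30000/3450 = 8.695.
k_R/k_S = (1.36×10^8/2.26×10^10)·exp(8.695) = 0.006018 × 5972 = 35.9.
Since E_R < E_S, lowering the temperature improves selectivity toward R.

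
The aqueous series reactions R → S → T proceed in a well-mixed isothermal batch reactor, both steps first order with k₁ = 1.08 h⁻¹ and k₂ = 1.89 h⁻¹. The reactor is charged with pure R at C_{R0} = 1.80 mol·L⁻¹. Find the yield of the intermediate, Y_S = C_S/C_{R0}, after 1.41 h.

0.198

For first-order series with pure R initially, C_S(t) = k₁C_{R0}/(k₂−k₁)·(e^(−k₁t) − e^(−k₂t)).
e^(−k₁t) = e^(−1.08×1.41) = e^(−1.523) = 0.2181; e^(−k₂t) = e^(−2.665) = 0.06961.
C_S = 1.08×1.80/(1.89−1.08) × (0.2181−0.06961) = 2.400×0.1485 = 0.3564 mol·L⁻¹.
Y_S = C_S/C_{R0} = 0.3564/1.80 = 0.198.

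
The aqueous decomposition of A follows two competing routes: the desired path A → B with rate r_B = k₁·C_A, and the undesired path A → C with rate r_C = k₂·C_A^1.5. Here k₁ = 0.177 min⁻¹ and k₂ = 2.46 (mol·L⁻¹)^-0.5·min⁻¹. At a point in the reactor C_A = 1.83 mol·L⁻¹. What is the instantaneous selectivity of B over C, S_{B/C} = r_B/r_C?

S_{B/C} = r_B/r_C = (k₁·C_A)/(k₂·C_A^1.5) = (k₁/k₂)·C_A^-0.5.
= (0.177×1.830) / (2.46×1.830^1.5) = 0.3239/6.090 = 0.0532.
The undesired path is higher order in A, so low C_A (CSTR or dilute feed) favours B.

0.0532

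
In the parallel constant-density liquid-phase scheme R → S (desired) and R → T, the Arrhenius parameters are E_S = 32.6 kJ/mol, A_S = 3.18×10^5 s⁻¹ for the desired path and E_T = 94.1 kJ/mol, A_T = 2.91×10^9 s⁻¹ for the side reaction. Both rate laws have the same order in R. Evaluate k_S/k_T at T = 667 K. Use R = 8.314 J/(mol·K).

7.16

Since both paths have the same order in R, the concentration cancels and S_{S/T} = k_S/k_T = (A_S/A_T)·exp[(E_T−E_S)/(RT)].
(E_T−E_S)/(RT) = (94.1−32.6)×10³/(8.314×667) = 61500/5545 = 11.09.
k_S/k_T = (3.18×10^5/2.91×10^9)·exp(11.09) = 1.093×10^-4 × 65526 = 7.16.
Since E_S < E_T, lowering the temperature improves selectivity toward S.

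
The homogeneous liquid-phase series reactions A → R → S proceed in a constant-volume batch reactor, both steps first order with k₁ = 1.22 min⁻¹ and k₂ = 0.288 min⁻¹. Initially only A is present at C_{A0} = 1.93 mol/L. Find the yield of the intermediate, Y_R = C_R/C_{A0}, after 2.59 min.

The intermediate concentration in a first-order A→B→C sequence is C_R = k₁C_{A0}(e^(−k₁t) − e^(−k₂t))/(k₂−k₁).
e^(−k₁t) = e^(−1.22×2.59) = e^(−3.160) = 0.04243; e^(−k₂t) = e^(−0.7459) = 0.4743.
C_R = 1.22×1.93/(0.288−1.22) × (0.04243−0.4743) = (-2.526)×(-0.4319) = 1.091 mol/L.
Y_R = C_R/C_{A0} = 1.091/1.93 = 0.565.

0.565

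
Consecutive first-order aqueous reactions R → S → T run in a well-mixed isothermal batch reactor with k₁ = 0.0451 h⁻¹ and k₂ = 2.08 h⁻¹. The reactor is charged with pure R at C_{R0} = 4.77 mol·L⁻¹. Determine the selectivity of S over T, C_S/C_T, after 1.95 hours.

For first-order series with pure R initially, C_S(t) = k₁C_{R0}/(k₂−k₁)·(e^(−k₁t) − e^(−k₂t)).
e^(−k₁t) = e^(−0.0451×1.95) = e^(−0.08794) = 0.9158; e^(−k₂t) = e^(−4.056) = 0.01732.
C_S = 0.0451×4.77/(2.08−0.0451) × (0.9158−0.01732) = 0.1057×0.8985 = 0.09499 mol·L⁻¹.
C_R = C_{R0}e^(−k₁t) = 4.368 mol·L⁻¹, so C_T = C_{R0}−C_R−C_S = 0.3066 mol·L⁻¹; C_S/C_T = 0.310.

0.310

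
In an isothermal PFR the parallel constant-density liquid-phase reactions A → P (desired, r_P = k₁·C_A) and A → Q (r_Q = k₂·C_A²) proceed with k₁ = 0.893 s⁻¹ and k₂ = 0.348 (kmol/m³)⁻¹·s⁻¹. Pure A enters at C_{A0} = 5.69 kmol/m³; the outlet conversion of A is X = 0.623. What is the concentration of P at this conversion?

C_A = C_{A0}(1−X) = 2.145 kmol/m³.
Along a PFR/batch, dC_P/dC_A = −r_P/(r_P+r_Q) = −k₁/(k₁+k₂·C_A).
Integrating from C_{A0} to C_A: C_P = (0.893/0.348)·ln[(0.893+0.348·5.69)/(0.893+0.348·2.15)] = 2.566·ln(2.873/1.640) = 1.440 kmol/m³.

1.44 kmol/m³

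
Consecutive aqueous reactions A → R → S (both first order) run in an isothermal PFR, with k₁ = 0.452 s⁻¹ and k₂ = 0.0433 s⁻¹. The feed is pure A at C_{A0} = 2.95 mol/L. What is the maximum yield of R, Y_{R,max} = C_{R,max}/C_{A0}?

0.780

At the optimum, C_{R,max}/C_{A0} = (k₁/k₂)^[k₂/(k₂−k₁)].
= (0.452/0.0433)^(0.0433/(0.0433−0.452)) = (10.44)^(-0.1059) = 0.7800.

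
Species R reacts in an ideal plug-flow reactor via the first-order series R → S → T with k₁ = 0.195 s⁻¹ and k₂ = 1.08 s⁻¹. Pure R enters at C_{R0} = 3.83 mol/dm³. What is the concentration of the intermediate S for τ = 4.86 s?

For first-order series with pure R initially, C_S(τ) = k₁C_{R0}/(k₂−k₁)·(e^(−k₁τ) − e^(−k₂τ)).
e^(−k₁τ) = e^(−0.195×4.86) = e^(−0.9477) = 0.3876; e^(−k₂τ) = e^(−5.249) = 0.005254.
C_S = 0.195×3.83/(1.08−0.195) × (0.3876−0.005254) = 0.8439×0.3824 = 0.3227 mol/dm³.

0.323 mol/dm³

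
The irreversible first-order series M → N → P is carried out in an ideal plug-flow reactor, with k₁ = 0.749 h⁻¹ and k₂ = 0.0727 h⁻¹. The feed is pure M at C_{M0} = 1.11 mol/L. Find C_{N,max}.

For a first-order series the maximum intermediate yield is C_{N,max}/C_{M0} = (k₁/k₂)^[k₂/(k₂−k₁)].
= (0.749/0.0727)^(0.0727/(0.0727−0.749)) = (10.30)^(-0.1075) = 0.7782.
C_{N,max} = 0.7782×1.11 = 0.864 mol/L.

0.864 mol/L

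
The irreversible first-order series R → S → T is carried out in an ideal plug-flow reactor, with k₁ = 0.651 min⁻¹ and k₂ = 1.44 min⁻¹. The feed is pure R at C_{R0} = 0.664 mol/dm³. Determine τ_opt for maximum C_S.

For first-order series the maximum of C_S occurs at τ_opt = ln(k₂/k₁)/(k₂−k₁).
= ln(1.44/0.651)/(1.44−0.651) = ln(2.212)/0.7890 = 0.7939/0.7890 = 1.01 min.

1.01 min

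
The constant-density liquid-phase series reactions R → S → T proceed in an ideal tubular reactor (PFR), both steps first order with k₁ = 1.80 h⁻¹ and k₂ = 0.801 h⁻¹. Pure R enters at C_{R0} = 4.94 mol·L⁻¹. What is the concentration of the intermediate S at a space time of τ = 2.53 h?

1.08 mol·L⁻¹

Solving the coupled first-order balances gives C_S(τ) = [k₁/(k₂−k₁)]·C_{R0}·(e^(−k₁τ) − e^(−k₂τ)).
e^(−k₁τ) = e^(−1.80×2.53) = e^(−4.554) = 0.01053; e^(−k₂τ) = e^(−2.027) = 0.1318.
C_S = 1.80×4.94/(0.801−1.80) × (0.01053−0.1318) = (-8.901)×(-0.1213) = 1.079 mol·L⁻¹.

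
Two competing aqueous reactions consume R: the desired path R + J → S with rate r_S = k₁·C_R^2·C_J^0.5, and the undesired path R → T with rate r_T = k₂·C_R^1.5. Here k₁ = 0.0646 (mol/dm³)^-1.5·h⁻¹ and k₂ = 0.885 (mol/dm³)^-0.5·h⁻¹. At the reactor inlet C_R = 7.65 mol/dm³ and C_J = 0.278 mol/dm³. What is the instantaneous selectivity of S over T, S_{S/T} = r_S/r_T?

S_{S/T} = r_S/r_T = (k₁·C_R^2·C_J^0.5)/(k₂·C_R^1.5) = (k₁/k₂)·C_R^0.5·C_J^0.5.
= (0.0646×7.650^2×0.2780^0.5) / (0.885×7.650^1.5) = 1.993/18.73 = 0.106.
Since the desired path is higher order in R, keeping C_R high (PFR or concentrated feed) favours S.

0.106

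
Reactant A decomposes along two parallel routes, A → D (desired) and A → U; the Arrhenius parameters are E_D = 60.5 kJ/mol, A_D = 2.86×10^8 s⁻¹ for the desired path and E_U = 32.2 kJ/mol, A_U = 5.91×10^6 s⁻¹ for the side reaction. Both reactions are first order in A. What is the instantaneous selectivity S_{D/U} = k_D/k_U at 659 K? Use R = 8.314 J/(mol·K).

0.276

k_D/k_U = (A_D/A_U)·exp[−(E_D−E_U)/(RT)] = (A_D/A_U)·exp[(E_U−E_D)/(RT)].
(E_U−E_D)/(RT) = (32.2−60.5)×10³/(8.314×659) = -28300/5479 = -5.165.
k_D/k_U = (2.86×10^8/5.91×10^6)·exp(-5.165) = 48.39 × 0.005712 = 0.276.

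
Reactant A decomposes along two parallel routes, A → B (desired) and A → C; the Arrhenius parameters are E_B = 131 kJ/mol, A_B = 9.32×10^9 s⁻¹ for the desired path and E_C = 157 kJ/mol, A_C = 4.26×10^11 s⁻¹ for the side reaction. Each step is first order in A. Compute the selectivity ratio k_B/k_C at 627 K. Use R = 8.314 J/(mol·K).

3.21

Since both paths have the same order in A, the concentration cancels and S_{B/C} = k_B/k_C = (A_B/A_C)·exp[(E_C−E_B)/(RT)].
(E_C−E_B)/(RT) = (157−131)×10³/(8.314×627) = 26000/5213 = 4.988.
k_B/k_C = (9.32×10^9/4.26×10^11)·exp(4.988) = 0.02188 × 146.6 = 3.21.
Since E_B < E_C, lowering the temperature improves selectivity toward B.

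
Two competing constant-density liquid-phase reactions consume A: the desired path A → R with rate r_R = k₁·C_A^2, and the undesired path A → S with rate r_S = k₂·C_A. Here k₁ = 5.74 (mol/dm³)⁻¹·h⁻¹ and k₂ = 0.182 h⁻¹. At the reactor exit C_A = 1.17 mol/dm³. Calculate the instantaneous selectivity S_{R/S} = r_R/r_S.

36.9

S_{R/S} = r_R/r_S = (k₁·C_A^2)/(k₂·C_A) = (k₁/k₂)·C_A.
= (5.74×1.170^2) / (0.182×1.170) = 7.857/0.2129 = 36.9.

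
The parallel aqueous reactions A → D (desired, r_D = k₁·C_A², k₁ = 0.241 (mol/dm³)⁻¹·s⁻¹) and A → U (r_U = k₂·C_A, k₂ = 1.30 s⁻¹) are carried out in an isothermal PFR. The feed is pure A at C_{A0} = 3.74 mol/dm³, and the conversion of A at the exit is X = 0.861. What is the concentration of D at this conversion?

C_A = C_{A0}(1−X) = 0.5199 mol/dm³.
Along a PFR/batch, dC_U/dC_A = −r_U/(r_D+r_U) = −k₂/(k₂+k₁·C_A).
Integrating from C_{A0} to C_A: C_U = (1.30/0.241)·ln[(1.30+0.241·3.74)/(1.30+0.241·0.520)] = 5.394·ln(2.201/1.425) = 2.345 mol/dm³.
Then C_D = (C_{A0}−C_A) − C_U = 3.220 − 2.345 = 0.8753 mol/dm³.

0.875 mol/dm³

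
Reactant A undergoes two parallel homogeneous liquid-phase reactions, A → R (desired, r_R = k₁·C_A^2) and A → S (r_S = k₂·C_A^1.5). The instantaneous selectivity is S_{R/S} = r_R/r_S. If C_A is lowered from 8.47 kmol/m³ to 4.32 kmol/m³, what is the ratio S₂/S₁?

0.714

S_{R/S} = (k₁/k₂)·C_A^0.5, so S₂/S₁ = (C_{A,2}/C_{A,1})^0.5.
= (4.32/8.47)^0.5 = (0.5100)^0.5 = 0.714.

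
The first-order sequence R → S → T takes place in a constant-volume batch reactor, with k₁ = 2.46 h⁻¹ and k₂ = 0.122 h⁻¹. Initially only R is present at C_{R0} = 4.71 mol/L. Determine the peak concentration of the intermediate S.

Evaluating C_S at t_opt = ln(k₂/k₁)/(k₂−k₁) gives C_{S,max}/C_{R0} = (k₁/k₂)^[k₂/(k₂−k₁)].
= (2.46/0.122)^(0.122/(0.122−2.46)) = (20.16)^(-0.05218) = 0.8549.
C_{S,max} = 0.8549×4.71 = 4.03 mol/L.

4.03 mol/L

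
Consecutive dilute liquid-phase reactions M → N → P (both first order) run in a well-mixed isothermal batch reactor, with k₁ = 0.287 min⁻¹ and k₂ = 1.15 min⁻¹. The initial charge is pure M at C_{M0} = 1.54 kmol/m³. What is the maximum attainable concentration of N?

0.242 kmol/m³

Evaluating C_N at t_opt = ln(k₂/k₁)/(k₂−k₁) gives C_{N,max}/C_{M0} = (k₁/k₂)^[k₂/(k₂−k₁)].
= (0.287/1.15)^(1.15/(1.15−0.287)) = (0.2496)^(1.333) = 0.1573.
C_{N,max} = 0.1573×1.54 = 0.242 kmol/m³.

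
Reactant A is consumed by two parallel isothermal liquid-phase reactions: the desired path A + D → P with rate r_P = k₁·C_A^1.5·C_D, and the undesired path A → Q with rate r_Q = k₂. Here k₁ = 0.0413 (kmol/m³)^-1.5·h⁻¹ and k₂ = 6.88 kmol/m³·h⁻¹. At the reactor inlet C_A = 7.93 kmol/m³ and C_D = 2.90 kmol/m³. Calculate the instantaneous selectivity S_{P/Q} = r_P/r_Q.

0.389

S_{P/Q} = r_P/r_Q = (k₁·C_A^1.5·C_D)/(k₂) = (k₁/k₂)·C_A^1.5·C_D.
= (0.0413×7.930^1.5×2.900) / (6.88) = 2.675/6.880 = 0.389.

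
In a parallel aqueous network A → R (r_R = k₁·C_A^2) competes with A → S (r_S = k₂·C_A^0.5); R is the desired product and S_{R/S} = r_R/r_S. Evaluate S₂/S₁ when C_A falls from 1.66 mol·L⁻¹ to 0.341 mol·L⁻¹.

S_{R/S} = (k₁/k₂)·C_A^1.5, so S₂/S₁ = (C_{A,2}/C_{A,1})^1.5.
= (0.341/1.66)^1.5 = (0.2054)^1.5 = 0.0931.
Selectivity toward R falls as C_A falls — high-concentration operation is favoured.

0.0931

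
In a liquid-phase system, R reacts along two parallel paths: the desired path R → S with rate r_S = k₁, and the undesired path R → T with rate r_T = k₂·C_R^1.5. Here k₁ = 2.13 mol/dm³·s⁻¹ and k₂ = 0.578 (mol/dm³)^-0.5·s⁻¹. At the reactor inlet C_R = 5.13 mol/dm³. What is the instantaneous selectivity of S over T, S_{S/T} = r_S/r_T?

0.317

S_{S/T} = r_S/r_T = (k₁)/(k₂·C_R^1.5) = (k₁/k₂)·C_R^-1.5.
= (2.13) / (0.578×5.130^1.5) = 2.130/6.716 = 0.317.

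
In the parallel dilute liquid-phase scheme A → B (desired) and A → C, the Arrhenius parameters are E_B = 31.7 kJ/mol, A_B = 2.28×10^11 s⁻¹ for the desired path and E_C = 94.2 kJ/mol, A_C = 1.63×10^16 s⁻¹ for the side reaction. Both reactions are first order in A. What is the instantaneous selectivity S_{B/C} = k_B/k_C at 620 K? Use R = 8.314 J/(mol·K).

Since both paths have the same order in A, the concentration cancels and S_{B/C} = k_B/k_C = (A_B/A_C)·exp[(E_C−E_B)/(RT)].
(E_C−E_B)/(RT) = (94.2−31.7)×10³/(8.314×620) = 62500/5155 = 12.12.
k_B/k_C = (2.28×10^11/1.63×10^16)·exp(12.12) = 1.399×10^-5 × 1.844×10^5 = 2.58.

2.58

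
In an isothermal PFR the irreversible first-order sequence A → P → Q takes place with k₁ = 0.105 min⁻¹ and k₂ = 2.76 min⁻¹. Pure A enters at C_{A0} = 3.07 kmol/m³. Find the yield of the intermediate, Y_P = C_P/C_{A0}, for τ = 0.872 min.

The intermediate concentration in a first-order A→B→C sequence is C_P = k₁C_{A0}(e^(−k₁τ) − e^(−k₂τ))/(k₂−k₁).
e^(−k₁τ) = e^(−0.105×0.872) = e^(−0.09156) = 0.9125; e^(−k₂τ) = e^(−2.407) = 0.09011.
C_P = 0.105×3.07/(2.76−0.105) × (0.9125−0.09011) = 0.1214×0.8224 = 0.09985 kmol/m³.
Y_P = C_P/C_{A0} = 0.09985/3.07 = 0.0325.

0.0325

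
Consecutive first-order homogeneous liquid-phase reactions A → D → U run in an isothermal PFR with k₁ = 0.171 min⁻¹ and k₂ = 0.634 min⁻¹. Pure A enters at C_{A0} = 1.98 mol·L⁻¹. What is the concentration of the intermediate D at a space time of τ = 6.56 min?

For first-order series with pure A initially, C_D(τ) = k₁C_{A0}/(k₂−k₁)·(e^(−k₁τ) − e^(−k₂τ)).
e^(−k₁τ) = e^(−0.171×6.56) = e^(−1.122) = 0.3257; e^(−k₂τ) = e^(−4.159) = 0.01562.
C_D = 0.171×1.98/(0.634−0.171) × (0.3257−0.01562) = 0.7313×0.3101 = 0.2268 mol·L⁻¹.

0.227 mol·L⁻¹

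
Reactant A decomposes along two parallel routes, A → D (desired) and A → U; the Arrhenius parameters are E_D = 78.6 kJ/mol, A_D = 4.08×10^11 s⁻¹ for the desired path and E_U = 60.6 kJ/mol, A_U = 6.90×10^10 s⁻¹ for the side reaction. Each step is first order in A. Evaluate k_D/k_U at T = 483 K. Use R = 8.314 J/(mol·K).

0.0669

k_D/k_U = (A_D/A_U)·exp[−(E_D−E_U)/(RT)] = (A_D/A_U)·exp[(E_U−E_D)/(RT)].
(E_U−E_D)/(RT) = (60.6−78.6)×10³/(8.314×483) = -18000/4016 = -4.482.
k_D/k_U = (4.08×10^11/6.90×10^10)·exp(-4.482) = 5.913 × 0.01131 = 0.0669.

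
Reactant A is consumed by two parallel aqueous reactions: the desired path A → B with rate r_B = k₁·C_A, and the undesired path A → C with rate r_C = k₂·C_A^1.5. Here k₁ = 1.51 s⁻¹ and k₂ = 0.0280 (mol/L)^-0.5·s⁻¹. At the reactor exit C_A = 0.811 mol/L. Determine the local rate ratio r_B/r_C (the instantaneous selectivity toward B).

59.9

S_{B/C} = r_B/r_C = (k₁·C_A)/(k₂·C_A^1.5) = (k₁/k₂)·C_A^-0.5.
= (1.51×0.8110) / (0.0280×0.8110^1.5) = 1.225/0.02045 = 59.9.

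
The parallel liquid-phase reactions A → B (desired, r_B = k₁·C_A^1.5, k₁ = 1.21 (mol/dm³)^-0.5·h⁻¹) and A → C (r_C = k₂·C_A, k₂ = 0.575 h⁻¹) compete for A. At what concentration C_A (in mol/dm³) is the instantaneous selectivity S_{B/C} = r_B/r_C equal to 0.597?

S_{B/C} = (k₁/k₂)·C_A^0.5 ⇒ C_A = (S·k₂/k₁)^(2).
= (0.597×0.575/1.21)^(2) = (0.2837)^(2) = 0.0805 mol/dm³.

0.0805 mol/dm³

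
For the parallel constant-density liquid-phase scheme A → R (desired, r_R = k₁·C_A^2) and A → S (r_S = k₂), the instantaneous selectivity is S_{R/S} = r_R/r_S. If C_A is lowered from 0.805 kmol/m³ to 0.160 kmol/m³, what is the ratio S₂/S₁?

0.0395

S_{R/S} = (k₁/k₂)·C_A^2, so S₂/S₁ = (C_{A,2}/C_{A,1})^2.
= (0.160/0.805)^2 = (0.1988)^2 = 0.0395.
Selectivity toward R falls as C_A falls — high-concentration operation is favoured.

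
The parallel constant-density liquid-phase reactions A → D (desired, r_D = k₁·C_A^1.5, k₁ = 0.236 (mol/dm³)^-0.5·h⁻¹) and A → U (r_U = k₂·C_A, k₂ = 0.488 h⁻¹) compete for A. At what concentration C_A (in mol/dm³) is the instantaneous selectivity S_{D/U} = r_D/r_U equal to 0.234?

0.234 mol/dm³

S_{D/U} = (k₁/k₂)·C_A^0.5 ⇒ C_A = (S·k₂/k₁)^(2).
= (0.234×0.488/0.236)^(2) = (0.4839)^(2) = 0.234 mol/dm³.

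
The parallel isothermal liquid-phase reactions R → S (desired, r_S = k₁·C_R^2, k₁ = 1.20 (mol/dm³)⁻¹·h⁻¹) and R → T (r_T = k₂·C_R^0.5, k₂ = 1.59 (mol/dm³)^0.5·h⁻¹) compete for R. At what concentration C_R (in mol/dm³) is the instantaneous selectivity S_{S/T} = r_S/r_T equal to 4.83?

3.45 mol/dm³

S_{S/T} = (k₁/k₂)·C_R^1.5 ⇒ C_R = (S·k₂/k₁)^(1/1.5).
= (4.83×1.59/1.20)^(0.6667) = (6.400)^(0.6667) = 3.45 mol/dm³.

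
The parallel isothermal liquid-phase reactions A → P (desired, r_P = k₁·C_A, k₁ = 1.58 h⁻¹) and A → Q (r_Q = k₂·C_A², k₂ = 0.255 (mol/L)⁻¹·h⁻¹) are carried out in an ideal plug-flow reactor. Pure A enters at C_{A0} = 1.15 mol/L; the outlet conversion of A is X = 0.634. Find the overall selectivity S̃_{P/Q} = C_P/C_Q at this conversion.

7.95

C_A = C_{A0}(1−X) = 0.4209 mol/L.
Along a PFR/batch, dC_P/dC_A = −r_P/(r_P+r_Q) = −k₁/(k₁+k₂·C_A).
Integrating from C_{A0} to C_A: C_P = (1.58/0.255)·ln[(1.58+0.255·1.15)/(1.58+0.255·0.421)] = 6.196·ln(1.873/1.687) = 0.6477 mol/L.
C_Q = (C_{A0}−C_A)−C_P = 0.08144 mol/L; S̃_{P/Q} = 0.6477/0.08144 = 7.95.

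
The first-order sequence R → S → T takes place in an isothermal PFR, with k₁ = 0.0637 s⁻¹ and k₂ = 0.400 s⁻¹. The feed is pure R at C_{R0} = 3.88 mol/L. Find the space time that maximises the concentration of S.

For first-order series the maximum of C_S occurs at τ_opt = ln(k₂/k₁)/(k₂−k₁).
= ln(0.400/0.0637)/(0.400−0.0637) = ln(6.279)/0.3363 = 1.837/0.3363 = 5.46 s.

5.46 s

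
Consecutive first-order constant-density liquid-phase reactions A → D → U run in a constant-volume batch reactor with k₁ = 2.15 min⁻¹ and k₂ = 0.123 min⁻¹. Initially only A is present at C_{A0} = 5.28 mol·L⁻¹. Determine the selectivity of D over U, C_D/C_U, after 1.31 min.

8.33

The intermediate concentration in a first-order A→B→C sequence is C_D = k₁C_{A0}(e^(−k₁t) − e^(−k₂t))/(k₂−k₁).
e^(−k₁t) = e^(−2.15×1.31) = e^(−2.817) = 0.05981; e^(−k₂t) = e^(−0.1611) = 0.8512.
C_D = 2.15×5.28/(0.123−2.15) × (0.05981−0.8512) = (-5.600)×(-0.7914) = 4.432 mol·L⁻¹.
C_A = C_{A0}e^(−k₁t) = 0.3158 mol·L⁻¹, so C_U = C_{A0}−C_A−C_D = 0.5322 mol·L⁻¹; C_D/C_U = 8.33.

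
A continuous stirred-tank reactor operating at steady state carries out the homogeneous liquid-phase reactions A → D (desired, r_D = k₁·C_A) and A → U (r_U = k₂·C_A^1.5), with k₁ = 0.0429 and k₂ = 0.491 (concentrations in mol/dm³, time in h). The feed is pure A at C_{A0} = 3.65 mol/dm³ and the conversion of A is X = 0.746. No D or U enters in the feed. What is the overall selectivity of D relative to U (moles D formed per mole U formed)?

Exit C_A = C_{A0}(1−X) = 3.65×0.254 = 0.9271 mol/dm³.
A CSTR operates uniformly at the exit composition, giving r_D = 0.03977 and r_U = 0.4383 (each k·C_A^n at C_A = 0.9271).
Overall selectivity = C_D/C_U = r_Dτ/(r_Uτ) = r_D/r_U = 0.0907.

0.0907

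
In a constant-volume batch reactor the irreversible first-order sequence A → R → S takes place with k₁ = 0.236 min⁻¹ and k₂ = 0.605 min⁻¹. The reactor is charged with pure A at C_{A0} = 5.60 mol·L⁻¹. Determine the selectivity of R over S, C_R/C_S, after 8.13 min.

0.117

For first-order series with pure A initially, C_R(t) = k₁C_{A0}/(k₂−k₁)·(e^(−k₁t) − e^(−k₂t)).
e^(−k₁t) = e^(−0.236×8.13) = e^(−1.919) = 0.1468; e^(−k₂t) = e^(−4.919) = 0.007309.
C_R = 0.236×5.60/(0.605−0.236) × (0.1468−0.007309) = 3.582×0.1395 = 0.4996 mol·L⁻¹.
C_A = C_{A0}e^(−k₁t) = 0.8221 mol·L⁻¹, so C_S = C_{A0}−C_A−C_R = 4.278 mol·L⁻¹; C_R/C_S = 0.117.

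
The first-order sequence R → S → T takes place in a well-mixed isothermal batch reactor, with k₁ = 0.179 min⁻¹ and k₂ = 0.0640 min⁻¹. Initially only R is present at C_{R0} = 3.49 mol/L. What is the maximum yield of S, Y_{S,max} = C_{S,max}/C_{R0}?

At the optimum, C_{S,max}/C_{R0} = (k₁/k₂)^[k₂/(k₂−k₁)].
= (0.179/0.0640)^(0.0640/(0.0640−0.179)) = (2.797)^(-0.5565) = 0.5642.

0.564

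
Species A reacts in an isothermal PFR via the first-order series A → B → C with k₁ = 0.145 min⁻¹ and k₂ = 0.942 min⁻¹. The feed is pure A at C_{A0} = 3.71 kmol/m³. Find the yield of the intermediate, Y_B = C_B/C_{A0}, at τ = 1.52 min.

0.102

Solving the coupled first-order balances gives C_B(τ) = [k₁/(k₂−k₁)]·C_{A0}·(e^(−k₁τ) − e^(−k₂τ)).
e^(−k₁τ) = e^(−0.145×1.52) = e^(−0.2204) = 0.8022; e^(−k₂τ) = e^(−1.432) = 0.2389.
C_B = 0.145×3.71/(0.942−0.145) × (0.8022−0.2389) = 0.6750×0.5633 = 0.3802 kmol/m³.
Y_B = C_B/C_{A0} = 0.3802/3.71 = 0.102.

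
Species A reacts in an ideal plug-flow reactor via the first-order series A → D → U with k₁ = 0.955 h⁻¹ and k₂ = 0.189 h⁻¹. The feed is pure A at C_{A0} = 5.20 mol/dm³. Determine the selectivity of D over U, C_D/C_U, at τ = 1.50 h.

5.35

For first-order series with pure A initially, C_D(τ) = k₁C_{A0}/(k₂−k₁)·(e^(−k₁τ) − e^(−k₂τ)).
e^(−k₁τ) = e^(−0.955×1.50) = e^(−1.432) = 0.2387; e^(−k₂τ) = e^(−0.2835) = 0.7531.
C_D = 0.955×5.20/(0.189−0.955) × (0.2387−0.7531) = (-6.483)×(-0.5144) = 3.335 mol/dm³.
C_A = C_{A0}e^(−k₁τ) = 1.241 mol/dm³, so C_U = C_{A0}−C_A−C_D = 0.6236 mol/dm³; C_D/C_U = 5.35.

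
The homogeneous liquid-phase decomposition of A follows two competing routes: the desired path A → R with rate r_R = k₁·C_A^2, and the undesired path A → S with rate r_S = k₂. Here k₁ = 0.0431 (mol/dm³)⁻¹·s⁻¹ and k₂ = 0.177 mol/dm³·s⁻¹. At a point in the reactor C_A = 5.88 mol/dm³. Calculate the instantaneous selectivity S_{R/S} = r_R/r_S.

S_{R/S} = r_R/r_S = (k₁·C_A^2)/(k₂) = (k₁/k₂)·C_A^2.
= (0.0431×5.880^2) / (0.177) = 1.490/0.1770 = 8.42.

8.42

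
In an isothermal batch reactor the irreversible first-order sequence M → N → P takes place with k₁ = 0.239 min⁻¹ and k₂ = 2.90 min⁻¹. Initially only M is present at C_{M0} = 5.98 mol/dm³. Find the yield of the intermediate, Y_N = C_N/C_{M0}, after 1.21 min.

0.0646

Solving the coupled first-order balances gives C_N(t) = [k₁/(k₂−k₁)]·C_{M0}·(e^(−k₁t) − e^(−k₂t)).
e^(−k₁t) = e^(−0.239×1.21) = e^(−0.2892) = 0.7489; e^(−k₂t) = e^(−3.509) = 0.02993.
C_N = 0.239×5.98/(2.90−0.239) × (0.7489−0.02993) = 0.5371×0.7189 = 0.3861 mol/dm³.
Y_N = C_N/C_{M0} = 0.3861/5.98 = 0.0646.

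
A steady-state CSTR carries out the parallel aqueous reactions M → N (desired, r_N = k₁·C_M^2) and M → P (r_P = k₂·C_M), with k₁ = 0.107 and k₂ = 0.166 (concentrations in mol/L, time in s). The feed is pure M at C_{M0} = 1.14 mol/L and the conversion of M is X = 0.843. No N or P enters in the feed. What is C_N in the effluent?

Exit C_M = C_{M0}(1−X) = 1.14×0.157 = 0.1790 mol/L.
Rates in a CSTR are evaluated at the outlet concentration: r_N = 0.107×0.1790^2 = 0.003428, r_P = 0.166×0.1790 = 0.02971.
Fraction of consumed M going to N: r_N/(r_N+r_P) = 0.1034.
C_N = 0.1034·C_{M0}·X = 0.1034×1.14×0.843 = 0.0994 mol/L.

0.0994 mol/L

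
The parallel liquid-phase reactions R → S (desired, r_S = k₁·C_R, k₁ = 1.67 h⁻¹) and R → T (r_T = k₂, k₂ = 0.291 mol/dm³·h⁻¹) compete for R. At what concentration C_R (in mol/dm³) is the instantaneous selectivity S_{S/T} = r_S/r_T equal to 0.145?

0.0253 mol/dm³

S_{S/T} = (k₁/k₂)·C_R ⇒ C_R = S·k₂/k₁.
= 0.145×0.291/1.67 = 0.0253 mol/dm³.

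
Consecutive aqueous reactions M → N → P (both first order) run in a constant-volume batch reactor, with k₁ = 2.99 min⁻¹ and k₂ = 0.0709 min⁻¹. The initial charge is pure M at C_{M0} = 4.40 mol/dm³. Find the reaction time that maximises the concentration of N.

1.28 min

Setting dC_N/dt = 0 gives t_opt = ln(k₂/k₁)/(k₂−k₁).
= ln(0.0709/2.99)/(0.0709−2.99) = ln(0.02371)/-2.919 = -3.742/-2.919 = 1.28 min.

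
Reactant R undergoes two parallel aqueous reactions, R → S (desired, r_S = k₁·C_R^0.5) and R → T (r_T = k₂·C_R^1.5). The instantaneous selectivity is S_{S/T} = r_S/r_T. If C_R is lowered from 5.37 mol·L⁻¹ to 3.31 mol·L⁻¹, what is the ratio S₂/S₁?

S_{S/T} = (k₁/k₂)·C_R⁻¹, so S₂/S₁ = (C_{R,2}/C_{R,1})⁻¹.
= 5.37/3.31 = 1.62.

1.62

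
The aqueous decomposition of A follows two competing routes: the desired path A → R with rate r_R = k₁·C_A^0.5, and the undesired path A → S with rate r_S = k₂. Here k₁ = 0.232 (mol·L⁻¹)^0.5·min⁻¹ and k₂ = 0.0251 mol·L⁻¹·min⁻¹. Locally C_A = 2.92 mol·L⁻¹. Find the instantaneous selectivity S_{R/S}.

15.8

S_{R/S} = r_R/r_S = (k₁·C_A^0.5)/(k₂) = (k₁/k₂)·C_A^0.5.
= (0.232×2.920^0.5) / (0.0251) = 0.3964/0.02510 = 15.8.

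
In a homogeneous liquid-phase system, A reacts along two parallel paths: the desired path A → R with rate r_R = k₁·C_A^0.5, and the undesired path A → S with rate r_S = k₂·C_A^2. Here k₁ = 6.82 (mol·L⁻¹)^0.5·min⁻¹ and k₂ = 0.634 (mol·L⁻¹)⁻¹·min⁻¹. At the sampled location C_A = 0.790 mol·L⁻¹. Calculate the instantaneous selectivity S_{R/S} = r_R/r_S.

S_{R/S} = r_R/r_S = (k₁·C_A^0.5)/(k₂·C_A^2) = (k₁/k₂)·C_A^-1.5.
= (6.82×0.7900^0.5) / (0.634×0.7900^2) = 6.062/0.3957 = 15.3.
The undesired path is higher order in A, so low C_A (CSTR or dilute feed) favours R.

15.3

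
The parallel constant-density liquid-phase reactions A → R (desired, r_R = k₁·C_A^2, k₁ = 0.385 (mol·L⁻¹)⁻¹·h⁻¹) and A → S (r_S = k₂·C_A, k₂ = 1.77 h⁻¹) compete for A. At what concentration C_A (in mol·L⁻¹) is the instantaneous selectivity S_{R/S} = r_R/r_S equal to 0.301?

1.38 mol·L⁻¹

S_{R/S} = (k₁/k₂)·C_A ⇒ C_A = S·k₂/k₁.
= 0.301×1.77/0.385 = 1.38 mol·L⁻¹.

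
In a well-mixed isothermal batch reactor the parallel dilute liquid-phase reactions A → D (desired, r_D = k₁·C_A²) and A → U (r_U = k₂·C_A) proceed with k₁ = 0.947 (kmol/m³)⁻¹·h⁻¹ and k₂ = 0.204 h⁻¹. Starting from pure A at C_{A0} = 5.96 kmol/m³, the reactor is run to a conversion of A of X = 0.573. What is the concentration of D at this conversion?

C_A = C_{A0}(1−X) = 2.545 kmol/m³.
Along a PFR/batch, dC_U/dC_A = −r_U/(r_D+r_U) = −k₂/(k₂+k₁·C_A).
Integrating from C_{A0} to C_A: C_U = (0.204/0.947)·ln[(0.204+0.947·5.96)/(0.204+0.947·2.54)] = 0.2154·ln(5.848/2.614) = 0.1735 kmol/m³.
Then C_D = (C_{A0}−C_A) − C_U = 3.415 − 0.1735 = 3.242 kmol/m³.

3.24 kmol/m³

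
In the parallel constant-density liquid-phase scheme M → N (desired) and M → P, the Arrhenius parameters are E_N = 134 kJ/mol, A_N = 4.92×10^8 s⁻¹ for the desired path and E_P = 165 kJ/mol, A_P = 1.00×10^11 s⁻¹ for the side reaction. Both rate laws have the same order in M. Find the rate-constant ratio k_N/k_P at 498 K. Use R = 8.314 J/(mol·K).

8.78

k_N/k_P = (A_N/A_P)·exp[−(E_N−E_P)/(RT)] = (A_N/A_P)·exp[(E_P−E_N)/(RT)].
(E_P−E_N)/(RT) = (165−134)×10³/(8.314×498) = 31000/4140 = 7.487.
k_N/k_P = (4.92×10^8/1.00×10^11)·exp(7.487) = 0.004920 × 1785 = 8.78.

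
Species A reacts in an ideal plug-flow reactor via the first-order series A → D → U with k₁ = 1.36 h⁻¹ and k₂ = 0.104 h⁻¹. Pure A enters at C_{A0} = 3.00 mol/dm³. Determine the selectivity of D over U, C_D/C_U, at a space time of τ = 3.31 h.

3.24

Solving the coupled first-order balances gives C_D(τ) = [k₁/(k₂−k₁)]·C_{A0}·(e^(−k₁τ) − e^(−k₂τ)).
e^(−k₁τ) = e^(−1.36×3.31) = e^(−4.502) = 0.01109; e^(−k₂τ) = e^(−0.3442) = 0.7088.
C_D = 1.36×3.00/(0.104−1.36) × (0.01109−0.7088) = (-3.248)×(-0.6977) = 2.266 mol/dm³.
C_A = C_{A0}e^(−k₁τ) = 0.03327 mol/dm³, so C_U = C_{A0}−C_A−C_D = 0.7004 mol/dm³; C_D/C_U = 3.24.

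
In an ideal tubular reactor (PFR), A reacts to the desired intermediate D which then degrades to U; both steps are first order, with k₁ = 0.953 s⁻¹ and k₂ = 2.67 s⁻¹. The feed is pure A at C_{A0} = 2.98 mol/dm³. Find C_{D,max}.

At the optimum, C_{D,max}/C_{A0} = (k₁/k₂)^[k₂/(k₂−k₁)].
= (0.953/2.67)^(2.67/(2.67−0.953)) = (0.3569)^(1.555) = 0.2015.
C_{D,max} = 0.2015×2.98 = 0.600 mol/dm³.

0.600 mol/dm³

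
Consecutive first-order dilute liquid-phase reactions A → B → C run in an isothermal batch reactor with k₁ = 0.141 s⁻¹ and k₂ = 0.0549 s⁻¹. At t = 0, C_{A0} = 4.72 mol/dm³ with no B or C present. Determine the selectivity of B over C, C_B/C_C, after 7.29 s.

For first-order series with pure A initially, C_B(t) = k₁C_{A0}/(k₂−k₁)·(e^(−k₁t) − e^(−k₂t)).
e^(−k₁t) = e^(−0.141×7.29) = e^(−1.028) = 0.3578; e^(−k₂t) = e^(−0.4002) = 0.6702.
C_B = 0.141×4.72/(0.0549−0.141) × (0.3578−0.6702) = (-7.730)×(-0.3124) = 2.415 mol/dm³.
C_A = C_{A0}e^(−k₁t) = 1.689 mol/dm³, so C_C = C_{A0}−C_A−C_B = 0.6166 mol/dm³; C_B/C_C = 3.92.

3.92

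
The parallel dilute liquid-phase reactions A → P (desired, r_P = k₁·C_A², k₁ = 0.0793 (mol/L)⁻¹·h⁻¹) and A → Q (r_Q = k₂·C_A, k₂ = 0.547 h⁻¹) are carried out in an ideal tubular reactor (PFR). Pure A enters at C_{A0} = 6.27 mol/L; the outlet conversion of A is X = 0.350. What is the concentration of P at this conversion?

C_A = C_{A0}(1−X) = 4.075 mol/L.
Along a PFR/batch, dC_Q/dC_A = −r_Q/(r_P+r_Q) = −k₂/(k₂+k₁·C_A).
Integrating from C_{A0} to C_A: C_Q = (0.547/0.0793)·ln[(0.547+0.0793·6.27)/(0.547+0.0793·4.08)] = 6.898·ln(1.044/0.8702) = 1.258 mol/L.
Then C_P = (C_{A0}−C_A) − C_Q = 2.194 − 1.258 = 0.9370 mol/L.

0.937 mol/L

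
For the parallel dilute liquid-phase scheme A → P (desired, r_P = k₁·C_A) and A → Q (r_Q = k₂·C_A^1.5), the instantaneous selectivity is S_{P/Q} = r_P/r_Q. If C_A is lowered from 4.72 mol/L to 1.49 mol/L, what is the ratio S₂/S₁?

1.78

S_{P/Q} = (k₁/k₂)·C_A^-0.5, so S₂/S₁ = (C_{A,2}/C_{A,1})^-0.5.
= (1.49/4.72)^(-0.5) = (0.3157)^(-0.5) = 1.78.
Selectivity toward P rises as C_A falls — low-concentration operation is favoured.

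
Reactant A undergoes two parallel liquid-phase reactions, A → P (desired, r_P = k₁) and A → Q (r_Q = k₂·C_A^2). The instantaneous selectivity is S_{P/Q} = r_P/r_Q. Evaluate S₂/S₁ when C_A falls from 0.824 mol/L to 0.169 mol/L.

S_{P/Q} = (k₁/k₂)·C_A^-2, so S₂/S₁ = (C_{A,2}/C_{A,1})^-2.
= (0.169/0.824)^(-2) = (0.2051)^(-2) = 23.8.
Selectivity toward P rises as C_A falls — low-concentration operation is favoured.

23.8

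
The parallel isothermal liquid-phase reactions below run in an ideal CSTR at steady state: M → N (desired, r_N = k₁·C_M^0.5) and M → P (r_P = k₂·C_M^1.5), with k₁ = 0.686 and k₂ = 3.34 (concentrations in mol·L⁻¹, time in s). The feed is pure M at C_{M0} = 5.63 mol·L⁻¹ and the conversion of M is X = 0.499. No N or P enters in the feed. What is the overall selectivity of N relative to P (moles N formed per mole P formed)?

Exit C_M = C_{M0}(1−X) = 5.63×0.501 = 2.821 mol·L⁻¹.
Rates in a CSTR are evaluated at the outlet concentration: r_N = 0.686×2.821^0.5 = 1.152, r_P = 3.34×2.821^1.5 = 15.82.
Overall selectivity = C_N/C_P = r_Nτ/(r_Pτ) = r_N/r_P = 0.0728.

0.0728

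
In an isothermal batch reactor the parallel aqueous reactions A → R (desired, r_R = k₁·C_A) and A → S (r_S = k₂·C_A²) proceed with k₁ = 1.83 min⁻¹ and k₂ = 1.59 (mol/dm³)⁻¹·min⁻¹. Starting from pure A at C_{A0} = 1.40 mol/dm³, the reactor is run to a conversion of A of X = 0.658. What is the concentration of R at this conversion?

0.516 mol/dm³

C_A = C_{A0}(1−X) = 0.4788 mol/dm³.
Along a PFR/batch, dC_R/dC_A = −r_R/(r_R+r_S) = −k₁/(k₁+k₂·C_A).
Integrating from C_{A0} to C_A: C_R = (1.83/1.59)·ln[(1.83+1.59·1.40)/(1.83+1.59·0.479)] = 1.151·ln(4.056/2.591) = 0.5157 mol/dm³.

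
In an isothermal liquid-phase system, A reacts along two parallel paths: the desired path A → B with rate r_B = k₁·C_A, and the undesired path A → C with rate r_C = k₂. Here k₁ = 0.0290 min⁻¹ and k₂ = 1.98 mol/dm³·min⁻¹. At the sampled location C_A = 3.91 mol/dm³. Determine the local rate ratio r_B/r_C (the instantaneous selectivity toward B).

S_{B/C} = r_B/r_C = (k₁·C_A)/(k₂) = (k₁/k₂)·C_A.
= (0.0290×3.910) / (1.98) = 0.1134/1.980 = 0.0573.

0.0573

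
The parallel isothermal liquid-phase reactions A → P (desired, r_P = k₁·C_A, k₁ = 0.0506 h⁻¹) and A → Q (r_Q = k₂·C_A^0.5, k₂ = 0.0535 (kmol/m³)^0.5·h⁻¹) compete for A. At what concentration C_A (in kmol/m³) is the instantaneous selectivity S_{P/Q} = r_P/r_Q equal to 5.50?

33.8 kmol/m³

S_{P/Q} = (k₁/k₂)·C_A^0.5 ⇒ C_A = (S·k₂/k₁)^(2).
= (5.50×0.0535/0.0506)^(2) = (5.815)^(2) = 33.8 kmol/m³.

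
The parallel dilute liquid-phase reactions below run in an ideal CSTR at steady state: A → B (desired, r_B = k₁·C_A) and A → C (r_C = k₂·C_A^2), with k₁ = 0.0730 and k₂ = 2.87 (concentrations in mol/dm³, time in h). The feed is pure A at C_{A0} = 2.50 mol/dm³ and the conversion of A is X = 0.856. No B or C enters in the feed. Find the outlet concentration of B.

Exit C_A = C_{A0}(1−X) = 2.50×0.144 = 0.3600 mol/dm³.
A CSTR operates uniformly at the exit composition, giving r_B = 0.02628 and r_C = 0.3720 (each k·C_A^n at C_A = 0.3600).
Fraction of consumed A going to B: r_B/(r_B+r_C) = 0.06599.
C_B = 0.06599·C_{A0}·X = 0.06599×2.50×0.856 = 0.141 mol/dm³.

0.141 mol/dm³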